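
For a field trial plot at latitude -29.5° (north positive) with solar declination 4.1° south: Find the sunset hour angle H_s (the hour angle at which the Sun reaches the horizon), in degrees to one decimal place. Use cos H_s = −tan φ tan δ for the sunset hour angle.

The sunset hour angle satisfies cos H_s = −tan φ tan δ = -0.0406, giving H_s = 92.33°.

92.3°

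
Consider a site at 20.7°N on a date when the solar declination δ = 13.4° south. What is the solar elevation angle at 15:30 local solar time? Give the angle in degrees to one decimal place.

28.2°

Hour angle H = 15° × (15.5 − 12) = 52.50°.
cos θ_z = sin(20.7°) sin(-13.4°) + cos(20.7°) cos(-13.4°) cos(52.50°) = -0.0819 + 0.5540 = 0.4721.
θ_z = arccos(0.4721) = 61.83°, so the elevation is 90° − 61.83° = 28.17°.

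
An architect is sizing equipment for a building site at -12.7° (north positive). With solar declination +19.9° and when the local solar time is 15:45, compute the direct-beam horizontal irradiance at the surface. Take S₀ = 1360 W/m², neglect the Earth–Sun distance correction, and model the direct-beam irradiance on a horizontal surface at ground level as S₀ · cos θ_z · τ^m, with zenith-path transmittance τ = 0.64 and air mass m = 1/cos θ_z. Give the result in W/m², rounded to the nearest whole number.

212 W/m²

Hour angle H = 15° × (15.75 − 12) = 56.25°.
cos θ_z = sin φ sin δ + cos φ cos δ cos H = (-0.2198)(0.3404) + (0.9755)(0.9403)(0.5556) = 0.4348.
Air mass m = 1/cos θ_z = 1/0.4348 = 2.300; τ^m = 0.64^2.300 = 0.3583.
Surface direct beam = 1360 × 0.4348 × 0.3583 = 211.87 W/m².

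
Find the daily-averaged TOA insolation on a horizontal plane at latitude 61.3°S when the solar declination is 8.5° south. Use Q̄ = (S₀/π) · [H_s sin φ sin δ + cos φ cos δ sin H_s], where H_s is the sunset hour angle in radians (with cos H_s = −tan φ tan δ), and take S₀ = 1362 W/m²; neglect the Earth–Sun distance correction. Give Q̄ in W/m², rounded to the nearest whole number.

The sunset hour angle satisfies cos H_s = −tan φ tan δ = -0.2730, giving H_s = 105.84°. In radians, H_s = 1.8473.
H_s sin φ sin δ = 1.8473 × -0.8771 × -0.1478 = 0.2395.
cos φ cos δ sin H_s = 0.4802 × 0.9890 × 0.9620 = 0.4569.
Q̄ = (1362/π) × (0.2395 + 0.4569) = 433.54 × 0.6964 = 301.92 W/m².

302 W/m²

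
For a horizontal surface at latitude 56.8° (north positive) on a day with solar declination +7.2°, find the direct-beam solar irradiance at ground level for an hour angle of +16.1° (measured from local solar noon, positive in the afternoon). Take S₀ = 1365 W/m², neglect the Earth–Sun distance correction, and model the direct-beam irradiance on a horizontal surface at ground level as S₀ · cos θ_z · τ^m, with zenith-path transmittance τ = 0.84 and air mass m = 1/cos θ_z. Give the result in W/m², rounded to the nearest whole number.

648 W/m²

cos θ_z = sin(56.8°) sin(7.2°) + cos(56.8°) cos(7.2°) cos(16.10°) = 0.1049 + 0.5219 = 0.6268.
Air mass m = 1/cos θ_z = 1/0.6268 = 1.595; τ^m = 0.84^1.595 = 0.7572.
Surface direct beam = 1365 × 0.6268 × 0.7572 = 647.85 W/m².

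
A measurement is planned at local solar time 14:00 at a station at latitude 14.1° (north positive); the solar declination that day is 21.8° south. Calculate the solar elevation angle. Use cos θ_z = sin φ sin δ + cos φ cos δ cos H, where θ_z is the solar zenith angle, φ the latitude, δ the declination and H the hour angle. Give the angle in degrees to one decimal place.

Hour angle H = 15° × (14 − 12) = 30.00°.
With φ = 14.1°, δ = -21.8°, H = 30.00°: sin φ sin δ = -0.0905, cos φ cos δ cos H = 0.7799, so cos θ_z = 0.6894.
θ_z = arccos(0.6894) = 46.42°, so the elevation is 90° − 46.42° = 43.58°.

43.6°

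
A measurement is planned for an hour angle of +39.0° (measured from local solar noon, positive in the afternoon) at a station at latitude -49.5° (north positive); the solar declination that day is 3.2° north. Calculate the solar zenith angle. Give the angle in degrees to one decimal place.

62.5°

With φ = -49.5°, δ = 3.2°, H = 39.00°: sin φ sin δ = -0.0424, cos φ cos δ cos H = 0.5039, so cos θ_z = 0.4615.
θ_z = arccos(0.4615) = 62.52°.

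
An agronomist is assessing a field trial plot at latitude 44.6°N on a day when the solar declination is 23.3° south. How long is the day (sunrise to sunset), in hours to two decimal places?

8.65 hours

The sunset hour angle satisfies cos H_s = −tan φ tan δ = 0.4247, giving H_s = 64.87°.
Day length = 2 H_s / 15° h⁻¹ = 129.74° / 15 = 8.649 h.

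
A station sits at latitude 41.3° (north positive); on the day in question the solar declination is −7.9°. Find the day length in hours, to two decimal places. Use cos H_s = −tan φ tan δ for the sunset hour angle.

11.07 hours

cos H_s = −tan(41.3°) · tan(-7.9°) = 0.1219, so H_s = arccos(0.1219) = 83.00°.
Day length = 2 H_s / 15° h⁻¹ = 166.00° / 15 = 11.067 h.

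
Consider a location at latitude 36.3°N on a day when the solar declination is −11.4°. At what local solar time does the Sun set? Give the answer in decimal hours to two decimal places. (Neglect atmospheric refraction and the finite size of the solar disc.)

cos H_s = −tan(36.3°) · tan(-11.4°) = 0.1481, so H_s = arccos(0.1481) = 81.48°.
Sunset is at 12 + H_s/15 = 12 + 5.432 = 17.432 h local solar time.

17.43 h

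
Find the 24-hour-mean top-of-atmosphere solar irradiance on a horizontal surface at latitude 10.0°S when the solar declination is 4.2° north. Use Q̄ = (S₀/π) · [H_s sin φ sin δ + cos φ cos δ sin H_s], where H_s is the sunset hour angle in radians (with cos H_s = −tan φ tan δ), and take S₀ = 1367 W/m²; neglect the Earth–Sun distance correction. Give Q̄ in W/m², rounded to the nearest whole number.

419 W/m²

cos H_s = −tan(-10.0°) · tan(4.2°) = 0.0129, so H_s = arccos(0.0129) = 89.26°. In radians, H_s = 1.5579.
H_s sin φ sin δ = 1.5579 × -0.1736 × 0.0732 = -0.0198.
cos φ cos δ sin H_s = 0.9848 × 0.9973 × 0.9999 = 0.9820.
Q̄ = (1367/π) × (-0.0198 + 0.9820) = 435.13 × 0.9622 = 418.68 W/m².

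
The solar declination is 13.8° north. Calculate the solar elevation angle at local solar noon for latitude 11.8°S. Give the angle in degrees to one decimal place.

At local solar noon the hour angle is zero, so the elevation is 90° − |φ − δ| = 90° − |-11.8° − (13.8°)| = 90° − 25.6° = 64.4°.

64.4°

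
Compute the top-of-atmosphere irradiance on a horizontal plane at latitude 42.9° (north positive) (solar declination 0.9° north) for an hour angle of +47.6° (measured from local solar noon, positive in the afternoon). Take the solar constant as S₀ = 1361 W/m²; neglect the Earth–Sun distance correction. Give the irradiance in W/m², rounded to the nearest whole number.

687 W/m²

cos θ_z = sin(42.9°) sin(0.9°) + cos(42.9°) cos(0.9°) cos(47.60°) = 0.0107 + 0.4939 = 0.5046.
Top-of-atmosphere irradiance = S₀ cos θ_z = 1361 × 0.5046 = 686.76 W/m².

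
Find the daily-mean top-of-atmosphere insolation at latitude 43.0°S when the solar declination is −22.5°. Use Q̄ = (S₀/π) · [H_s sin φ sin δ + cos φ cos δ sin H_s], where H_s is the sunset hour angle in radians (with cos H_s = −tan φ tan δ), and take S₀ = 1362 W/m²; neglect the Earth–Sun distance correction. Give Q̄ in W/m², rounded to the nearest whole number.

493 W/m²

The sunset hour angle satisfies cos H_s = −tan φ tan δ = -0.3863, giving H_s = 112.72°. In radians, H_s = 1.9673.
H_s sin φ sin δ = 1.9673 × -0.6820 × -0.3827 = 0.5135.
cos φ cos δ sin H_s = 0.7314 × 0.9239 × 0.9224 = 0.6233.
Q̄ = (1362/π) × (0.5135 + 0.6233) = 433.54 × 1.1368 = 492.85 W/m².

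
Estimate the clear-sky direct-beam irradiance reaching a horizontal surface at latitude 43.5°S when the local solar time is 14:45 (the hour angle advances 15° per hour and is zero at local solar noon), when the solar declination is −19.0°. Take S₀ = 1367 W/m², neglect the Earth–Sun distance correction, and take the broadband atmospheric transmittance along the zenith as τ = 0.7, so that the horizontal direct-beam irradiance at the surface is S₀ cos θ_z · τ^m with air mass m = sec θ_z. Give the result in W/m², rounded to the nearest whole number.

Hour angle H = 15° × (14.75 − 12) = 41.25°.
With φ = -43.5°, δ = -19.0°, H = 41.25°: sin φ sin δ = 0.2241, cos φ cos δ cos H = 0.5157, so cos θ_z = 0.7398.
Air mass m = 1/cos θ_z = 1/0.7398 = 1.352; τ^m = 0.7^1.352 = 0.6174.
Surface direct beam = 1367 × 0.7398 × 0.6174 = 624.38 W/m².

624 W/m²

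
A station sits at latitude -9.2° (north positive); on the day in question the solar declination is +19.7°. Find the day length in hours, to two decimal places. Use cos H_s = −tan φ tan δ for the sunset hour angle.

cos H_s = −tan(-9.2°) · tan(19.7°) = 0.0580, so H_s = arccos(0.0580) = 86.67°.
Day length = 2 H_s / 15° h⁻¹ = 173.34° / 15 = 11.556 h.

11.56 hours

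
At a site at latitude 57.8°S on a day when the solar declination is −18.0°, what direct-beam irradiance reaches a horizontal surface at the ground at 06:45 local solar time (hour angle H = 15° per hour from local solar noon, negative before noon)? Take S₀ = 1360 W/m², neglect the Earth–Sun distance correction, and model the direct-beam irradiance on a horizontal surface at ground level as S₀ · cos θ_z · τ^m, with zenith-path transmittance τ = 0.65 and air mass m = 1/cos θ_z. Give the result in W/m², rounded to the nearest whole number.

148 W/m²

Hour angle H = 15° × (6.75 − 12) = -78.75°.
With φ = -57.8°, δ = -18.0°, H = -78.75°: sin φ sin δ = 0.2615, cos φ cos δ cos H = 0.0989, so cos θ_z = 0.3604.
Air mass m = 1/cos θ_z = 1/0.3604 = 2.775; τ^m = 0.65^2.775 = 0.3026.
Surface direct beam = 1360 × 0.3604 × 0.3026 = 148.32 W/m².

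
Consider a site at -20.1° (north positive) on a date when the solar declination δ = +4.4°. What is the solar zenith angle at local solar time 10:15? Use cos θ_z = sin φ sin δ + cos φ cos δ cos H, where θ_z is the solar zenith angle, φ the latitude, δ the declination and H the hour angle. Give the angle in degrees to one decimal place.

35.6°

Hour angle H = 15° × (10.25 − 12) = -26.25°.
cos θ_z = sin φ sin δ + cos φ cos δ cos H = (-0.3437)(0.0767) + (0.9391)(0.9971)(0.8969) = 0.8135.
θ_z = arccos(0.8135) = 35.56°.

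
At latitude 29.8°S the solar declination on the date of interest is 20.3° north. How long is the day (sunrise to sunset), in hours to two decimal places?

10.37 hours

cos H_s = −tan(-29.8°) · tan(20.3°) = 0.2119, so H_s = arccos(0.2119) = 77.77°.
Day length = 2 H_s / 15° h⁻¹ = 155.54° / 15 = 10.369 h.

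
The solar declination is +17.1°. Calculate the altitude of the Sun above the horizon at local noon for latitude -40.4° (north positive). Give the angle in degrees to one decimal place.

At local solar noon the hour angle is zero, so the elevation is 90° − |φ − δ| = 90° − |-40.4° − (17.1°)| = 90° − 57.5° = 32.5°.

32.5°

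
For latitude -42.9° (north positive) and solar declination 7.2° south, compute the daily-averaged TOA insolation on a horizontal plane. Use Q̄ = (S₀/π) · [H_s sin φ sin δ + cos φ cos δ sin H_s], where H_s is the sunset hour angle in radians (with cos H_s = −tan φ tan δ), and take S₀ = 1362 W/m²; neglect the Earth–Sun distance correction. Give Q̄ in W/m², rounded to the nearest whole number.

375 W/m²

The sunset hour angle satisfies cos H_s = −tan φ tan δ = -0.1174, giving H_s = 96.74°. In radians, H_s = 1.6884.
H_s sin φ sin δ = 1.6884 × -0.6807 × -0.1253 = 0.1440.
cos φ cos δ sin H_s = 0.7325 × 0.9921 × 0.9931 = 0.7217.
Q̄ = (1362/π) × (0.1440 + 0.7217) = 433.54 × 0.8657 = 375.32 W/m².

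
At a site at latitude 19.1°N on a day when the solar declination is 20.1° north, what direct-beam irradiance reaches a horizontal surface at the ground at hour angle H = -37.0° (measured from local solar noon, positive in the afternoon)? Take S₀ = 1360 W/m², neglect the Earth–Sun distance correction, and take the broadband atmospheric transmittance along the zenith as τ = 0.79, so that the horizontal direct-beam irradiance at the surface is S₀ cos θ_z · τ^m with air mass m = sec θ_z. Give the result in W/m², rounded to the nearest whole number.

cos θ_z = sin φ sin δ + cos φ cos δ cos H = (0.3272)(0.3437) + (0.9449)(0.9391)(0.7986) = 0.8211.
Air mass m = 1/cos θ_z = 1/0.8211 = 1.218; τ^m = 0.79^1.218 = 0.7504.
Surface direct beam = 1360 × 0.8211 × 0.7504 = 837.97 W/m².

838 W/m²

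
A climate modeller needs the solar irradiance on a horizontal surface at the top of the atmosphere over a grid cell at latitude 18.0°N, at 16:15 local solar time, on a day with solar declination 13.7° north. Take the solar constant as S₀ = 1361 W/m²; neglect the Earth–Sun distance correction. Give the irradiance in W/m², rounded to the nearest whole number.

656 W/m²

Hour angle H = 15° × (16.25 − 12) = 63.75°.
cos θ_z = sin φ sin δ + cos φ cos δ cos H = (0.3090)(0.2368) + (0.9511)(0.9715)(0.4423) = 0.4819.
Top-of-atmosphere irradiance = S₀ cos θ_z = 1361 × 0.4819 = 655.87 W/m².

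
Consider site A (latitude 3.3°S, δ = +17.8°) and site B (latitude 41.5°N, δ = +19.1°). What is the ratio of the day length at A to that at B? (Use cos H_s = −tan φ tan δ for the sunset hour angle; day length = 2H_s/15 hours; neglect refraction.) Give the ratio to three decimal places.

A: H_s = arccos(−tan -3.3° · tan 17.8°) = 88.94°, so 2H_s/15 = 11.8587 h.
B: H_s = arccos(−tan 41.5° · tan 19.1°) = 107.84°, so 2H_s/15 = 14.3787 h.
Ratio A/B = 11.8587 / 14.3787 = 0.8247.

0.825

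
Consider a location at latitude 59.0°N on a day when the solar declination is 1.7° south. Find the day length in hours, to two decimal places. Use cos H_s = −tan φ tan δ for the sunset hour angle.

The sunset hour angle satisfies cos H_s = −tan φ tan δ = 0.0494, giving H_s = 87.17°.
Day length = 2 H_s / 15° h⁻¹ = 174.34° / 15 = 11.623 h.

11.62 hours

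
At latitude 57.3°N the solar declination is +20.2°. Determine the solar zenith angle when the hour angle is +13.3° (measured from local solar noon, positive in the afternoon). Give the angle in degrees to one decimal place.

38.4°

With φ = 57.3°, δ = 20.2°, H = 13.30°: sin φ sin δ = 0.2906, cos φ cos δ cos H = 0.4934, so cos θ_z = 0.7840.
θ_z = arccos(0.7840) = 38.37°.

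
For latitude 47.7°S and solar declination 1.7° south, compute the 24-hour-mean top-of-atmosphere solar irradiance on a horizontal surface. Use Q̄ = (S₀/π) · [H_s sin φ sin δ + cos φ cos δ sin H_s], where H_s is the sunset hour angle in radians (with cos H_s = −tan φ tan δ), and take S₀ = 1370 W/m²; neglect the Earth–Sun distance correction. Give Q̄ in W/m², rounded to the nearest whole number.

−tan φ tan δ = −(-1.0990)(-0.0297) = -0.0326; H_s = arccos(-0.0326) = 91.87°. In radians, H_s = 1.6034.
H_s sin φ sin δ = 1.6034 × -0.7396 × -0.0297 = 0.0352.
cos φ cos δ sin H_s = 0.6730 × 0.9996 × 0.9995 = 0.6724.
Q̄ = (1370/π) × (0.0352 + 0.6724) = 436.08 × 0.7076 = 308.57 W/m².

309 W/m²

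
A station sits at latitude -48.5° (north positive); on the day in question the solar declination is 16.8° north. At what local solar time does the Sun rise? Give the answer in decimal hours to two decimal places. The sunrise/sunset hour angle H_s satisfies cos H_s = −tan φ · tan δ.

7.33 h

The sunset hour angle satisfies cos H_s = −tan φ tan δ = 0.3413, giving H_s = 70.04°.
Sunrise is at 12 − H_s/15 = 12 − 4.669 = 7.331 h local solar time.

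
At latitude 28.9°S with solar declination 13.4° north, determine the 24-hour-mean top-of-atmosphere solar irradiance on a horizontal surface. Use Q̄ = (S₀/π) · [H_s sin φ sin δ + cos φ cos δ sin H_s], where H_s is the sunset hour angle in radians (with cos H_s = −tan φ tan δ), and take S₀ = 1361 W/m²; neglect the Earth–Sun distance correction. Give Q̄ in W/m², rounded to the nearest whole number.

296 W/m²

The sunset hour angle satisfies cos H_s = −tan φ tan δ = 0.1315, giving H_s = 82.44°. In radians, H_s = 1.4388.
H_s sin φ sin δ = 1.4388 × -0.4833 × 0.2317 = -0.1611.
cos φ cos δ sin H_s = 0.8755 × 0.9728 × 0.9913 = 0.8443.
Q̄ = (1361/π) × (-0.1611 + 0.8443) = 433.22 × 0.6832 = 295.98 W/m².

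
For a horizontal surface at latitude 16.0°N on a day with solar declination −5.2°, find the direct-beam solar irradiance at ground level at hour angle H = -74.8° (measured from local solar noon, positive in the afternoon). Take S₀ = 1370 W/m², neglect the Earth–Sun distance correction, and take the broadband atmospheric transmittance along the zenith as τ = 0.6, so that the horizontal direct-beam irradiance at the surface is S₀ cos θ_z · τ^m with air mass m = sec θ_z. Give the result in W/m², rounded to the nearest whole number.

32 W/m²

cos θ_z = sin φ sin δ + cos φ cos δ cos H = (0.2756)(-0.0906) + (0.9613)(0.9959)(0.2622) = 0.2261.
Air mass m = 1/cos θ_z = 1/0.2261 = 4.423; τ^m = 0.6^4.423 = 0.1044.
Surface direct beam = 1370 × 0.2261 × 0.1044 = 32.34 W/m².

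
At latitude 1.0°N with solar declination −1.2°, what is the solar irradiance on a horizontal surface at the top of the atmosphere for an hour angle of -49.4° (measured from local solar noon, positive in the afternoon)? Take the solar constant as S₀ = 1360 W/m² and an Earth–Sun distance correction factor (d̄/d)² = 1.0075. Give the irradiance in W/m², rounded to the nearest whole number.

cos θ_z = sin(1.0°) sin(-1.2°) + cos(1.0°) cos(-1.2°) cos(-49.40°) = -0.0004 + 0.6505 = 0.6501.
Top-of-atmosphere irradiance = S₀ (d̄/d)² cos θ_z = 1360 × 1.0075 × 0.6501 = 890.77 W/m².

891 W/m²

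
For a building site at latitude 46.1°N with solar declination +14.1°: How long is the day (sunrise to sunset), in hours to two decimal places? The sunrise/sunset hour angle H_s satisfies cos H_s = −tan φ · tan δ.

14.02 hours

−tan φ tan δ = −(1.0392)(0.2512) = -0.2610; H_s = arccos(-0.2610) = 105.13°.
Day length = 2 H_s / 15° h⁻¹ = 210.26° / 15 = 14.017 h.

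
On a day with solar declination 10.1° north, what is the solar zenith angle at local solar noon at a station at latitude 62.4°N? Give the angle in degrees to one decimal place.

At local solar noon the hour angle is zero, so the zenith angle is |φ − δ| = |62.4° − (10.1°)| = 52.3°.

52.3°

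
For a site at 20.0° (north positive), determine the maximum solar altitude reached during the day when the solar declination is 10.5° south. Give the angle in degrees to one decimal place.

At local solar noon the hour angle is zero, so the elevation is 90° − |φ − δ| = 90° − |20.0° − (-10.5°)| = 90° − 30.5° = 59.5°.

59.5°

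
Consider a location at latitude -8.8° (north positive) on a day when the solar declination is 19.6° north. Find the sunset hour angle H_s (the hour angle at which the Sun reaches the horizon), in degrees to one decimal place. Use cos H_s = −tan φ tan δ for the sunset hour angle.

86.8°

cos H_s = −tan(-8.8°) · tan(19.6°) = 0.0551, so H_s = arccos(0.0551) = 86.84°.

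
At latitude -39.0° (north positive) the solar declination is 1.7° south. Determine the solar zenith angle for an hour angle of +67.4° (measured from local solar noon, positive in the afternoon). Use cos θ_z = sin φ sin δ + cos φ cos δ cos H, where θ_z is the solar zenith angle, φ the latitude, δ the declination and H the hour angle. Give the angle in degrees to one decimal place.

cos θ_z = sin(-39.0°) sin(-1.7°) + cos(-39.0°) cos(-1.7°) cos(67.40°) = 0.0187 + 0.2985 = 0.3172.
θ_z = arccos(0.3172) = 71.51°.

71.5°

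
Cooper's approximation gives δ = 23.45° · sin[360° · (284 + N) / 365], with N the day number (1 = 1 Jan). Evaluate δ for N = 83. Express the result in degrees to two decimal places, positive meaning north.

360 × (284 + 83) / 365 = 361.973°; sin(361.973°) = 0.0344.
δ = 23.45 × 0.0344 = 0.807° ≈ +0.81°.

+0.81°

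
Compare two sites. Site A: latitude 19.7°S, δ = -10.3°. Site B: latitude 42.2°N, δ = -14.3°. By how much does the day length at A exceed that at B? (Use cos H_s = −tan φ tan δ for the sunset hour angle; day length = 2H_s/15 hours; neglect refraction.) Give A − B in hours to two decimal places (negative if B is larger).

A: H_s = arccos(−tan -19.7° · tan -10.3°) = 93.73°, so 2H_s/15 = 12.4973 h.
B: H_s = arccos(−tan 42.2° · tan -14.3°) = 76.64°, so 2H_s/15 = 10.2187 h.
A − B = 12.4973 − 10.2187 = 2.2786 h.

+2.28 h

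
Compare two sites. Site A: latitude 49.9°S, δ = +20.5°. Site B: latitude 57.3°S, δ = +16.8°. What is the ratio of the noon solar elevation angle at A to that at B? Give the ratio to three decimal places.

1.233

A: 90° − |-49.9 − (20.5)| = 19.60°.
B: 90° − |-57.3 − (16.8)| = 15.90°.
Ratio A/B = 19.6000 / 15.9000 = 1.2327.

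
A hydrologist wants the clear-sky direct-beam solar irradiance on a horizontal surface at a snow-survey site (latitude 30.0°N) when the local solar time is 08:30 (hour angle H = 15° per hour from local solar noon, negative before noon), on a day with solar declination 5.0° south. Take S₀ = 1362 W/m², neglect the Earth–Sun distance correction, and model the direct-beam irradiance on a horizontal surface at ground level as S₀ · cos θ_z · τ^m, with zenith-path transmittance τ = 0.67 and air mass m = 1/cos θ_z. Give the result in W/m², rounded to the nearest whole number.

286 W/m²

Hour angle H = 15° × (8.5 − 12) = -52.50°.
cos θ_z = sin(30.0°) sin(-5.0°) + cos(30.0°) cos(-5.0°) cos(-52.50°) = -0.0436 + 0.5252 = 0.4816.
Air mass m = 1/cos θ_z = 1/0.4816 = 2.076; τ^m = 0.67^2.076 = 0.4354.
Surface direct beam = 1362 × 0.4816 × 0.4354 = 285.60 W/m².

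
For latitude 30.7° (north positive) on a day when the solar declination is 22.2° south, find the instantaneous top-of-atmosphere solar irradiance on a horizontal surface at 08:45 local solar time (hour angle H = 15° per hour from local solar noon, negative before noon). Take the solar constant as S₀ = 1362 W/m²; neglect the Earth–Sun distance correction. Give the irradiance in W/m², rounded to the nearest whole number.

452 W/m²

Hour angle H = 15° × (8.75 − 12) = -48.75°.
cos θ_z = sin φ sin δ + cos φ cos δ cos H = (0.5105)(-0.3778) + (0.8599)(0.9259)(0.6593) = 0.3321.
Top-of-atmosphere irradiance = S₀ cos θ_z = 1362 × 0.3321 = 452.32 W/m².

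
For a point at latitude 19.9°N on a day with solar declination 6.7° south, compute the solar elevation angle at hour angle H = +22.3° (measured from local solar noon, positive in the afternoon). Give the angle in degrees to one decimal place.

55.5°

With φ = 19.9°, δ = -6.7°, H = 22.30°: sin φ sin δ = -0.0397, cos φ cos δ cos H = 0.8640, so cos θ_z = 0.8243.
θ_z = arccos(0.8243) = 34.48°, so the elevation is 90° − 34.48° = 55.52°.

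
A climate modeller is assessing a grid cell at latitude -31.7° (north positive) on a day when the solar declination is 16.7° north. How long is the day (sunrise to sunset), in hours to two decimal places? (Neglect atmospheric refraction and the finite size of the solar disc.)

cos H_s = −tan(-31.7°) · tan(16.7°) = 0.1853, so H_s = arccos(0.1853) = 79.32°.
Day length = 2 H_s / 15° h⁻¹ = 158.64° / 15 = 10.576 h.

10.58 hours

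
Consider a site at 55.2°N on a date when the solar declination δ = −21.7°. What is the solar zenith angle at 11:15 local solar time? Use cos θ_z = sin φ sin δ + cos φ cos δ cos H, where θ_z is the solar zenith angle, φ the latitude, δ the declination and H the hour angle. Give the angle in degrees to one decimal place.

Hour angle H = 15° × (11.25 − 12) = -11.25°.
cos θ_z = sin(55.2°) sin(-21.7°) + cos(55.2°) cos(-21.7°) cos(-11.25°) = -0.3036 + 0.5201 = 0.2165.
θ_z = arccos(0.2165) = 77.50°.

77.5°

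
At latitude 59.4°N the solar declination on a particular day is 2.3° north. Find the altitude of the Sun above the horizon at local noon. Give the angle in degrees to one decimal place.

At local solar noon the hour angle is zero, so the elevation is 90° − |φ − δ| = 90° − |59.4° − (2.3°)| = 90° − 57.1° = 32.9°.

32.9°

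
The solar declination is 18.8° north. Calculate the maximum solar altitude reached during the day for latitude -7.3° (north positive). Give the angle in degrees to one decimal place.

At local solar noon the hour angle is zero, so the elevation is 90° − |φ − δ| = 90° − |-7.3° − (18.8°)| = 90° − 26.1° = 63.9°.

63.9°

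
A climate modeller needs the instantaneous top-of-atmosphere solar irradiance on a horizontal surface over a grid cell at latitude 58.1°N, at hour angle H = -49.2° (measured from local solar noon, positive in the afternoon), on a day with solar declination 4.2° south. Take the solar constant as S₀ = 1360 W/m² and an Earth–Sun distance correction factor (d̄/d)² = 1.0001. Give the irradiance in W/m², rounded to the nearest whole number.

cos θ_z = sin(58.1°) sin(-4.2°) + cos(58.1°) cos(-4.2°) cos(-49.20°) = -0.0622 + 0.3444 = 0.2822.
Top-of-atmosphere irradiance = S₀ (d̄/d)² cos θ_z = 1360 × 1.0001 × 0.2822 = 383.83 W/m².

384 W/m²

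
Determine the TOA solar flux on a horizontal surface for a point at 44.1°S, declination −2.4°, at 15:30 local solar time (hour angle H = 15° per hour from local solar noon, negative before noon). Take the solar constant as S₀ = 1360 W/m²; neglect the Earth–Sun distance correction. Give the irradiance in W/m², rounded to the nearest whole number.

Hour angle H = 15° × (15.5 − 12) = 52.50°.
cos θ_z = sin φ sin δ + cos φ cos δ cos H = (-0.6959)(-0.0419) + (0.7181)(0.9991)(0.6088) = 0.4659.
Top-of-atmosphere irradiance = S₀ cos θ_z = 1360 × 0.4659 = 633.62 W/m².

634 W/m²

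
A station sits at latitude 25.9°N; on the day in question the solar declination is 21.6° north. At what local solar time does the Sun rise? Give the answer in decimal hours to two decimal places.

cos H_s = −tan(25.9°) · tan(21.6°) = -0.1923, so H_s = arccos(-0.1923) = 101.09°.
Sunrise is at 12 − H_s/15 = 12 − 6.739 = 5.261 h local solar time.

5.26 h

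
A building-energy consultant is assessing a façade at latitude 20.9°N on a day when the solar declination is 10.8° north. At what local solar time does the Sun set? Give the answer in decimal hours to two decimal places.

The sunset hour angle satisfies cos H_s = −tan φ tan δ = -0.0728, giving H_s = 94.17°.
Sunset is at 12 + H_s/15 = 12 + 6.278 = 18.278 h local solar time.

18.28 h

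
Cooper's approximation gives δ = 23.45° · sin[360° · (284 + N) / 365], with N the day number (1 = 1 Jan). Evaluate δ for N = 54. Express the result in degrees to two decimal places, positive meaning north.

-10.51°

360 × (284 + 54) / 365 = 333.370°; sin(333.370°) = -0.4482.
δ = 23.45 × -0.4482 = -10.510° ≈ -10.51°.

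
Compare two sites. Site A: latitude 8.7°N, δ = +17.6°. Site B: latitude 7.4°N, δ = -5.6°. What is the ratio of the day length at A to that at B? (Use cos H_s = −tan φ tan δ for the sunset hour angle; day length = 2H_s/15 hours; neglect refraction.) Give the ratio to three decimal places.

1.039

A: H_s = arccos(−tan 8.7° · tan 17.6°) = 92.78°, so 2H_s/15 = 12.3707 h.
B: H_s = arccos(−tan 7.4° · tan -5.6°) = 89.27°, so 2H_s/15 = 11.9027 h.
Ratio A/B = 12.3707 / 11.9027 = 1.0393.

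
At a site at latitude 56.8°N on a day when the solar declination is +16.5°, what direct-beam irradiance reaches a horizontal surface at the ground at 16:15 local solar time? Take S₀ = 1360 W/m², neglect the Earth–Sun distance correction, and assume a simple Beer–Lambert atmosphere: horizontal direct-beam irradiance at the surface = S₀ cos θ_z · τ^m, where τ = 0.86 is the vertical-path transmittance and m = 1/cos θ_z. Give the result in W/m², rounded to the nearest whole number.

464 W/m²

Hour angle H = 15° × (16.25 − 12) = 63.75°.
With φ = 56.8°, δ = 16.5°, H = 63.75°: sin φ sin δ = 0.2377, cos φ cos δ cos H = 0.2322, so cos θ_z = 0.4699.
Air mass m = 1/cos θ_z = 1/0.4699 = 2.128; τ^m = 0.86^2.128 = 0.7255.
Surface direct beam = 1360 × 0.4699 × 0.7255 = 463.64 W/m².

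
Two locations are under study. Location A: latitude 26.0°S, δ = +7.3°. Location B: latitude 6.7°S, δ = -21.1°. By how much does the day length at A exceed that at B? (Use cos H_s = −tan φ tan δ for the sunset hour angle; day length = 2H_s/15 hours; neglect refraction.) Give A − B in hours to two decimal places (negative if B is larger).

A: H_s = arccos(−tan -26.0° · tan 7.3°) = 86.42°, so 2H_s/15 = 11.5227 h.
B: H_s = arccos(−tan -6.7° · tan -21.1°) = 92.60°, so 2H_s/15 = 12.3467 h.
A − B = 11.5227 − 12.3467 = -0.8240 h.

-0.82 h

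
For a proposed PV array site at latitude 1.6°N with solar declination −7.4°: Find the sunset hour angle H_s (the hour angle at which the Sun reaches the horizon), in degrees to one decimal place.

The sunset hour angle satisfies cos H_s = −tan φ tan δ = 0.0036, giving H_s = 89.79°.

89.8°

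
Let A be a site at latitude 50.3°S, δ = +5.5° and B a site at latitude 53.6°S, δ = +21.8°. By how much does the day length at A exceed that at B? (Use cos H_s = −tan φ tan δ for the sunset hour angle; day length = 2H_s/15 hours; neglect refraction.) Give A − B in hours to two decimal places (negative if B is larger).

A: H_s = arccos(−tan -50.3° · tan 5.5°) = 83.34°, so 2H_s/15 = 11.1120 h.
B: H_s = arccos(−tan -53.6° · tan 21.8°) = 57.15°, so 2H_s/15 = 7.6200 h.
A − B = 11.1120 − 7.6200 = 3.4920 h.

+3.49 h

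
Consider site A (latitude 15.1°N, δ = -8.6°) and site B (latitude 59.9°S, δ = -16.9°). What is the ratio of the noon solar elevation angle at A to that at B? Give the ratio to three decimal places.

1.411

A: 90° − |15.1 − (-8.6)| = 66.30°.
B: 90° − |-59.9 − (-16.9)| = 47.00°.
Ratio A/B = 66.3000 / 47.0000 = 1.4106.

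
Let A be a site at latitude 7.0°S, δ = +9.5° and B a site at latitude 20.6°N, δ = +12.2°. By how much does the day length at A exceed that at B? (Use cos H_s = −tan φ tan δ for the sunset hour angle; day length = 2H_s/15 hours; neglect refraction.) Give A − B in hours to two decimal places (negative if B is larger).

A: H_s = arccos(−tan -7.0° · tan 9.5°) = 88.82°, so 2H_s/15 = 11.8427 h.
B: H_s = arccos(−tan 20.6° · tan 12.2°) = 94.66°, so 2H_s/15 = 12.6213 h.
A − B = 11.8427 − 12.6213 = -0.7786 h.

-0.78 h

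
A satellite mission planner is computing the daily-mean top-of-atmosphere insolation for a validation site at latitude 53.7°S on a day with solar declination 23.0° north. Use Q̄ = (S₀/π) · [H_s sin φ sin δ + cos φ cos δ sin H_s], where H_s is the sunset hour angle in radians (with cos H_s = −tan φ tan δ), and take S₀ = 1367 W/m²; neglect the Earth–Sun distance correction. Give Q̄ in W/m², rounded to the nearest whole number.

63 W/m²

−tan φ tan δ = −(-1.3613)(0.4245) = 0.5779; H_s = arccos(0.5779) = 54.70°. In radians, H_s = 0.9547.
H_s sin φ sin δ = 0.9547 × -0.8059 × 0.3907 = -0.3006.
cos φ cos δ sin H_s = 0.5920 × 0.9205 × 0.8161 = 0.4447.
Q̄ = (1367/π) × (-0.3006 + 0.4447) = 435.13 × 0.1441 = 62.70 W/m².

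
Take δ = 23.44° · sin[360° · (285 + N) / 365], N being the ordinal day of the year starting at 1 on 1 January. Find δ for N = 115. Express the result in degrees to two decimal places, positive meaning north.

360 × (285 + 115) / 365 = 394.521°; sin(394.521°) = 0.5667.
δ = 23.44 × 0.5667 = 13.283° ≈ +13.28°.

+13.28°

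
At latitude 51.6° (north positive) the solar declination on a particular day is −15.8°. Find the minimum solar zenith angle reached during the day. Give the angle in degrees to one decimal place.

67.4°

At local solar noon the hour angle is zero, so the zenith angle is |φ − δ| = |51.6° − (-15.8°)| = 67.4°.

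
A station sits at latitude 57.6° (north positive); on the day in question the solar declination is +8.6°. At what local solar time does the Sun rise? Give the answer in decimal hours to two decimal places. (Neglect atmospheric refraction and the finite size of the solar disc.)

The sunset hour angle satisfies cos H_s = −tan φ tan δ = -0.2383, giving H_s = 103.79°.
Sunrise is at 12 − H_s/15 = 12 − 6.919 = 5.081 h local solar time.

5.08 h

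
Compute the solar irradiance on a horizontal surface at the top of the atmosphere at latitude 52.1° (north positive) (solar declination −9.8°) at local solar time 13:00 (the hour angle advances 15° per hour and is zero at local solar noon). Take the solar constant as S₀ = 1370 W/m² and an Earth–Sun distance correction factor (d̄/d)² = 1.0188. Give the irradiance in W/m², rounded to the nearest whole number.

Hour angle H = 15° × (13 − 12) = 15.00°.
cos θ_z = sin(52.1°) sin(-9.8°) + cos(52.1°) cos(-9.8°) cos(15.00°) = -0.1343 + 0.5847 = 0.4504.
Top-of-atmosphere irradiance = S₀ (d̄/d)² cos θ_z = 1370 × 1.0188 × 0.4504 = 628.65 W/m².

629 W/m²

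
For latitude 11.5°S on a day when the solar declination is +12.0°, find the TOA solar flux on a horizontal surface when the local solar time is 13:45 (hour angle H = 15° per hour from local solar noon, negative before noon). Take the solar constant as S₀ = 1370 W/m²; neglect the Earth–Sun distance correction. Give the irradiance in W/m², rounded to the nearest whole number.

1121 W/m²

Hour angle H = 15° × (13.75 − 12) = 26.25°.
cos θ_z = sin φ sin δ + cos φ cos δ cos H = (-0.1994)(0.2079) + (0.9799)(0.9781)(0.8969) = 0.8182.
Top-of-atmosphere irradiance = S₀ cos θ_z = 1370 × 0.8182 = 1120.93 W/m².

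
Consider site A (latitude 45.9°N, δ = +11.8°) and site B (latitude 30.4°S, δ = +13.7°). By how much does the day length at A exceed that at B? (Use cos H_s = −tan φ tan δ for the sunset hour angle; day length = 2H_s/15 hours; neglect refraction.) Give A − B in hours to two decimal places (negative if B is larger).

+2.76 h

A: H_s = arccos(−tan 45.9° · tan 11.8°) = 102.45°, so 2H_s/15 = 13.6600 h.
B: H_s = arccos(−tan -30.4° · tan 13.7°) = 81.78°, so 2H_s/15 = 10.9040 h.
A − B = 13.6600 − 10.9040 = 2.7560 h.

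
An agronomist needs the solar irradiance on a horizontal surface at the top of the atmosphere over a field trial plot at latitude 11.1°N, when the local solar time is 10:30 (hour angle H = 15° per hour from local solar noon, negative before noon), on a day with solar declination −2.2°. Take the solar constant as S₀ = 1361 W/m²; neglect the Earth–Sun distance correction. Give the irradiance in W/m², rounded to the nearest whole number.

Hour angle H = 15° × (10.5 − 12) = -22.50°.
cos θ_z = sin φ sin δ + cos φ cos δ cos H = (0.1925)(-0.0384) + (0.9813)(0.9993)(0.9239) = 0.8986.
Top-of-atmosphere irradiance = S₀ cos θ_z = 1361 × 0.8986 = 1222.99 W/m².

1223 W/m²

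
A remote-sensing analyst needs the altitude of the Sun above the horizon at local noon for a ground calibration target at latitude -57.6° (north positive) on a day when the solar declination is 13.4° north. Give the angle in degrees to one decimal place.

At local solar noon the hour angle is zero, so the elevation is 90° − |φ − δ| = 90° − |-57.6° − (13.4°)| = 90° − 71.0° = 19.0°.

19.0°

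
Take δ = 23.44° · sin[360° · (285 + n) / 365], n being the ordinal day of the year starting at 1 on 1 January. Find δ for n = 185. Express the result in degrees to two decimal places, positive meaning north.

+22.79°

360 × (285 + 185) / 365 = 463.562°; sin(463.562°) = 0.9721.
δ = 23.44 × 0.9721 = 22.786° ≈ +22.79°.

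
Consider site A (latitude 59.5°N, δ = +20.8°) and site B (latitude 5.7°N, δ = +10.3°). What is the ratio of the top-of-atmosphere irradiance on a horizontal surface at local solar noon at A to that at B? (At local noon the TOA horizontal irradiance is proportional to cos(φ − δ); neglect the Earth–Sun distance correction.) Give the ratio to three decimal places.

A: cos θ_z = cos(59.5° − (20.8°)) = 0.7804.
B: cos θ_z = cos(5.7° − (10.3°)) = 0.9968.
Ratio A/B = 0.7804 / 0.9968 = 0.7829.

0.783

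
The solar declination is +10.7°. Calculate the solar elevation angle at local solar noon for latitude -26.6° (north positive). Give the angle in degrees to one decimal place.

52.7°

At local solar noon the hour angle is zero, so the elevation is 90° − |φ − δ| = 90° − |-26.6° − (10.7°)| = 90° − 37.3° = 52.7°.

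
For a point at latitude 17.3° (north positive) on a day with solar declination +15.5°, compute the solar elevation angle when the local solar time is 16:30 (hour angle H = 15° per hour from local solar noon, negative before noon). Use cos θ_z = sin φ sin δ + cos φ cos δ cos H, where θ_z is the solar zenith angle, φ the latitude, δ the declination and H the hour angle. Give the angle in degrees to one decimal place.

25.6°

Hour angle H = 15° × (16.5 − 12) = 67.50°.
With φ = 17.3°, δ = 15.5°, H = 67.50°: sin φ sin δ = 0.0795, cos φ cos δ cos H = 0.3521, so cos θ_z = 0.4316.
θ_z = arccos(0.4316) = 64.43°, so the elevation is 90° − 64.43° = 25.57°.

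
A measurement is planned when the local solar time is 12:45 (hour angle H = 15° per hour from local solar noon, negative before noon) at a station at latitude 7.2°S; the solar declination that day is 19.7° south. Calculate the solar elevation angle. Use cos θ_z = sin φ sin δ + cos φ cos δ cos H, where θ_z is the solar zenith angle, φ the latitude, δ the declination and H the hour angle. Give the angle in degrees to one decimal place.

Hour angle H = 15° × (12.75 − 12) = 11.25°.
cos θ_z = sin φ sin δ + cos φ cos δ cos H = (-0.1253)(-0.3371) + (0.9921)(0.9415)(0.9808) = 0.9584.
θ_z = arccos(0.9584) = 16.58°, so the elevation is 90° − 16.58° = 73.42°.

73.4°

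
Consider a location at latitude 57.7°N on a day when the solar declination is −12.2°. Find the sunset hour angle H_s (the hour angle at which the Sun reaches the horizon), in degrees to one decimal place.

The sunset hour angle satisfies cos H_s = −tan φ tan δ = 0.3420, giving H_s = 70.00°.

70.0°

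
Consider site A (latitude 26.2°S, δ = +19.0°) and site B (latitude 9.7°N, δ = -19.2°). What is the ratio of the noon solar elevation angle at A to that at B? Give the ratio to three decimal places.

A: 90° − |-26.2 − (19.0)| = 44.80°.
B: 90° − |9.7 − (-19.2)| = 61.10°.
Ratio A/B = 44.8000 / 61.1000 = 0.7332.

0.733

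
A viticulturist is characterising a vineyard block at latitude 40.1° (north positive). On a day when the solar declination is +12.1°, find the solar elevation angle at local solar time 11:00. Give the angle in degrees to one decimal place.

Hour angle H = 15° × (11 − 12) = -15.00°.
cos θ_z = sin(40.1°) sin(12.1°) + cos(40.1°) cos(12.1°) cos(-15.00°) = 0.1350 + 0.7224 = 0.8574.
θ_z = arccos(0.8574) = 30.97°, so the elevation is 90° − 30.97° = 59.03°.

59.0°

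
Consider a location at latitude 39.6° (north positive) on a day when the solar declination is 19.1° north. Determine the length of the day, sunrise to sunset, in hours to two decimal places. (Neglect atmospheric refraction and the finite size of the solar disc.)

14.22 hours

The sunset hour angle satisfies cos H_s = −tan φ tan δ = -0.2865, giving H_s = 106.65°.
Day length = 2 H_s / 15° h⁻¹ = 213.30° / 15 = 14.220 h.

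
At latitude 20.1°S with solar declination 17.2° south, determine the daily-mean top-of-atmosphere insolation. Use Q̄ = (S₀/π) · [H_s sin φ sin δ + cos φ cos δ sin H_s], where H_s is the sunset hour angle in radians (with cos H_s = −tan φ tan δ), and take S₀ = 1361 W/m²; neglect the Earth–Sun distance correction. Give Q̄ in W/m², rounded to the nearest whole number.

cos H_s = −tan(-20.1°) · tan(-17.2°) = -0.1133, so H_s = arccos(-0.1133) = 96.51°. In radians, H_s = 1.6844.
H_s sin φ sin δ = 1.6844 × -0.3437 × -0.2957 = 0.1712.
cos φ cos δ sin H_s = 0.9391 × 0.9553 × 0.9936 = 0.8914.
Q̄ = (1361/π) × (0.1712 + 0.8914) = 433.22 × 1.0626 = 460.34 W/m².

460 W/m²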